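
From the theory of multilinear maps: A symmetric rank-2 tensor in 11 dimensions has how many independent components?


A symmetric rank-2 tensor in d dimensions has d(d+1)/2 independent components.
d = 11
d(d+1)/2 = 11 * 12 / 2 = 132 / 2 = 66

66


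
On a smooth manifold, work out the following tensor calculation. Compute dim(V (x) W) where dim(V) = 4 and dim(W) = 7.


The dimension of a tensor product is the product of dimensions.
dim(V) = 4, dim(W) = 7
dim(V (x) W) = 4 * 7 = 28

28


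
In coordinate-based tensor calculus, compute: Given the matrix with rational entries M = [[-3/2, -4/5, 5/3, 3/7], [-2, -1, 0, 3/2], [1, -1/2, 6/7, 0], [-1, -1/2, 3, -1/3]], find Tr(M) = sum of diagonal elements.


The trace is the sum of diagonal entries.
Diagonal: M[1,1] = -3/2, M[2,2] = -1, M[3,3] = 6/7, M[4,4] = -1/3
Tr(M) = -3/2 + -1 + 6/7 + -1/3
Computing step by step:
After adding M[1,1]: -3/2
After adding M[2,2]: -5/2
After adding M[3,3]: -23/14
After adding M[4,4]: -83/42
Tr(M) = -83/42

-83/42


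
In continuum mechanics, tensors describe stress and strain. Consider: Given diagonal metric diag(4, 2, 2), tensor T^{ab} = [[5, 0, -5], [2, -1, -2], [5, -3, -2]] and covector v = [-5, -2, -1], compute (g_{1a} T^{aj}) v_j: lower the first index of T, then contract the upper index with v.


Step 1: lower the first index. For a diagonal metric, g_{ia} T^{aj} = g_{ii} T^{ij} (no sum on i).
g_{11} = 4
S_1{}^1 = 4 * T^{11} = 4 * 5 = 20
S_1{}^2 = 4 * T^{12} = 4 * 0 = 0
S_1{}^3 = 4 * T^{13} = 4 * -5 = -20
Step 2: contract S_1{}^j with v_j.
S_1{}^1 * v_1 = 20 * -5 = -100
S_1{}^2 * v_2 = 0 * -2 = 0
S_1{}^3 * v_3 = -20 * -1 = 20
Result = -100 + 0 + 20 = -80

-80


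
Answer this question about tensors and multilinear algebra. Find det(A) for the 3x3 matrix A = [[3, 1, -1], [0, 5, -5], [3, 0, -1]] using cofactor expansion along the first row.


Expanding along the first row, det(A) = a11*M_11 - a12*M_12 + a13*M_13, where M_1j is the (1,j) minor.
Minor M_11 = 5*-1 - -5*0 = -5
Minor M_12 = 0*-1 - -5*3 = 15
Minor M_13 = 0*0 - 5*3 = -15
det = 3*(-5) - 1*(15) + -1*(-15)
    = -15 - 15 + 15
    = -15

-15


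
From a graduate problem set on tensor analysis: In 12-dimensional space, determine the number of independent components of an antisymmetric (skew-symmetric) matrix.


An antisymmetric rank-2 tensor satisfies A_{ij} = -A_{ji}, so diagonal entries are zero.
The independent components are the upper-triangular entries: C(n, 2) = n(n-1)/2.
n = 12
C(12, 2) = 12 * 11 / 2 = 132 / 2 = 66

66


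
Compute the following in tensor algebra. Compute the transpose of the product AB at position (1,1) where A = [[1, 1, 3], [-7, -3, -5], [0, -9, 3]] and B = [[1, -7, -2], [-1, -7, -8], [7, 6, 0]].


(AB)^T_{ij} = (AB)_{ji} = sum_k A_{jk} B_{ki}.
For i=1, j=1 we need (AB)_{11}:
A_{11} * B_{11} = 1 * 1 = 1
A_{12} * B_{21} = 1 * -1 = -1
A_{13} * B_{31} = 3 * 7 = 21
Sum = 1 + -1 + 21 = 21

21


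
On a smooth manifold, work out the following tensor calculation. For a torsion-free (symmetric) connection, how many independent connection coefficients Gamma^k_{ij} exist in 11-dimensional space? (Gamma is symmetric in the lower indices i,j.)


Christoffel symbols Gamma^k_{ij} are symmetric in i,j, so there are d * d(d+1)/2 independent symbols.
d = 11
d(d+1)/2 = 11 * 12 / 2 = 66
Total = 11 * 66 = 726

726


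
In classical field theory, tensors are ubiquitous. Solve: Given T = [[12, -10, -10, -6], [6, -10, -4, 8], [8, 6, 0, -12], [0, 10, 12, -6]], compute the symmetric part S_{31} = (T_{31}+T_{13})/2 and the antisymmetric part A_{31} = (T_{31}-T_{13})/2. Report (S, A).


T_{31} = 8
T_{13} = -10
S_{31} = (8 + -10)/2 = -2/2 = -1
A_{31} = (8 - -10)/2 = 18/2 = 9
Check: S + A = -1 + 9 = 8 = T_{31}.

(-1, 9)


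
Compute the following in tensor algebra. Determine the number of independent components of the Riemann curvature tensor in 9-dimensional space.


The Riemann tensor in d dimensions has d^2(d^2 - 1)/12 independent components.
d = 9, so d^2 = 81
d^2 - 1 = 80
d^2(d^2 - 1) = 81 * 80 = 6480
Divide by 12: 6480 / 12 = 540

540


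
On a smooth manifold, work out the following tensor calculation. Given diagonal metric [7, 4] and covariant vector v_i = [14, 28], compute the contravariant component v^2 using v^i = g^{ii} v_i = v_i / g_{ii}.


To raise an index with a diagonal metric: v^i = v_i / g_{ii}.
For index 2: v_2 = 28, g_{22} = 4
v^2 = 28 / 4 = 7

7


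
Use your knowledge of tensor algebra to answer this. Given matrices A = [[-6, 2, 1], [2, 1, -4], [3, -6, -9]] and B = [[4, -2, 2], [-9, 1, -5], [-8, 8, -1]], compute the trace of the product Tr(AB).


Tr(AB) = sum_i (AB)_{ii} where (AB)_{ii} = sum_k A_{ik} B_{ki}.
(AB)_{11} = -6*4 + 2*-9 + 1*-8 = -50
(AB)_{22} = 2*-2 + 1*1 + -4*8 = -35
(AB)_{33} = 3*2 + -6*-5 + -9*-1 = 45
Tr(AB) = -50 + -35 + 45 = -40

-40


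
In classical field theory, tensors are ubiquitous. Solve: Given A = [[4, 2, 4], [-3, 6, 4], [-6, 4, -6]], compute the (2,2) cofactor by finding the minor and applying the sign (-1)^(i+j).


To find cofactor C_{22}, delete row 2 and column 2.
The resulting 2x2 submatrix is: [[4, 4], [-6, -6]]
Minor M_{22} = 4*-6 - 4*-6
  = -24 - -24 = 0
Sign = (-1)^(2+2) = (-1)^4 = 1
Cofactor C_{22} = 1 * 0 = 0

0


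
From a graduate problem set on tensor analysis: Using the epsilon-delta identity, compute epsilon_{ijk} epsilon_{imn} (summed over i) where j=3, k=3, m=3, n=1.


Using the identity: epsilon_{ijk} epsilon_{imn} = delta_{jm} delta_{kn} - delta_{jn} delta_{km}.
delta_{33} = 1
delta_{31} = 0
delta_{31} = 0
delta_{33} = 1
Result = 1 * 0 - 0 * 1 = 0 - 0 = 0

0


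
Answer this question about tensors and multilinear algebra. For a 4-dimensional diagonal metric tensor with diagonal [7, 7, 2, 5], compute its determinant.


For a diagonal metric, the determinant is the product of diagonal entries.
Diagonal entries: 7, 7, 2, 5
det(g) = 7 * 7 * 2 * 5 = 490

490


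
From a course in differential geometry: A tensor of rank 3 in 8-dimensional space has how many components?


The number of components of a rank-r tensor in d dimensions is d^r.
Here d = 8 and r = 3.
8^3 = 512

512


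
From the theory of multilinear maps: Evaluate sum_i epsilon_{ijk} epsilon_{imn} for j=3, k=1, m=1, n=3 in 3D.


Using the identity: epsilon_{ijk} epsilon_{imn} = delta_{jm} delta_{kn} - delta_{jn} delta_{km}.
delta_{31} = 0
delta_{13} = 0
delta_{33} = 1
delta_{11} = 1
Result = 0 * 0 - 1 * 1 = 0 - 1 = -1

-1


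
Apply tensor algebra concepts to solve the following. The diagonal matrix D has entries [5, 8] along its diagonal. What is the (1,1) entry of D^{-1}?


For a diagonal matrix, the inverse has entries (D^{-1})_{ii} = 1/d_{ii}.
The diagonal entries are: d_{11} = 5, d_{22} = 8
We need (D^{-1})_{11} = 1/d_{11} = 1/5 = 1/5

1/5


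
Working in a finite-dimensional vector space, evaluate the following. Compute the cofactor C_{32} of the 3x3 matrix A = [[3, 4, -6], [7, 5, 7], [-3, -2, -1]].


To find cofactor C_{32}, delete row 3 and column 2.
The resulting 2x2 submatrix is: [[3, -6], [7, 7]]
Minor M_{32} = 3*7 - -6*7
  = 21 - -42 = 63
Sign = (-1)^(3+2) = (-1)^5 = -1
Cofactor C_{32} = -1 * 63 = -63

-63


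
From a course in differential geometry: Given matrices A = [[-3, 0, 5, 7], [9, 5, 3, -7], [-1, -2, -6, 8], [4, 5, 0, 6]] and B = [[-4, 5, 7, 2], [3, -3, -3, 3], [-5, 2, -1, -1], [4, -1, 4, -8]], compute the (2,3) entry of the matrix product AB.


(AB)_{ij} = sum_k A_{ik} B_{kj}.
For i=2, j=3:
A_{21} * B_{13} = 9 * 7 = 63
A_{22} * B_{23} = 5 * -3 = -15
A_{23} * B_{33} = 3 * -1 = -3
A_{24} * B_{43} = -7 * 4 = -28
Sum = 63 + -15 + -3 + -28 = 17

17


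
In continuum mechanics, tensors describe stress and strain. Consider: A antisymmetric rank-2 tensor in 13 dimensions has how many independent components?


A antisymmetric rank-2 tensor in d dimensions has d(d-1)/2 independent components.
d = 13
d(d-1)/2 = 13 * 12 / 2 = 156 / 2 = 78

78


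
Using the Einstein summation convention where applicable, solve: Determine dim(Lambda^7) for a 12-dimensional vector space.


The dimension of the space of p-forms on an n-dimensional space is C(n, p).
n = 12, p = 7
C(12, 7) = 12! / (7! * 5!) = 792

792


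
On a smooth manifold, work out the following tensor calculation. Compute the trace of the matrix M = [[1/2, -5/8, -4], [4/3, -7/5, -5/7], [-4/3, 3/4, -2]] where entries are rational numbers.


The trace is the sum of diagonal entries.
Diagonal: M[1,1] = 1/2, M[2,2] = -7/5, M[3,3] = -2
Tr(M) = 1/2 + -7/5 + -2
Computing step by step:
After adding M[1,1]: 1/2
After adding M[2,2]: -9/10
After adding M[3,3]: -29/10
Tr(M) = -29/10

-29/10


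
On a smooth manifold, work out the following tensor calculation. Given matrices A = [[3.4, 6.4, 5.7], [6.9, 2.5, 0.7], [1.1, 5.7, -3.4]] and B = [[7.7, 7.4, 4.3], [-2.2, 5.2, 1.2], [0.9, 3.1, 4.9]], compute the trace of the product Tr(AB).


Tr(AB) = sum_i (AB)_{ii} where (AB)_{ii} = sum_k A_{ik} B_{ki}.
(AB)_{11} = 3.4*7.7 + 6.4*-2.2 + 5.7*0.9 = 17.23
(AB)_{22} = 6.9*7.4 + 2.5*5.2 + 0.7*3.1 = 66.23
(AB)_{33} = 1.1*4.3 + 5.7*1.2 + -3.4*4.9 = -5.09
Tr(AB) = 17.23 + 66.23 + -5.09 = 78.37

78.37


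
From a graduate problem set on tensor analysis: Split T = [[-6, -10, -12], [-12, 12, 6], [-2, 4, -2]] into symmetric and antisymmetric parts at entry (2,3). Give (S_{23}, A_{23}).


T_{23} = 6
T_{32} = 4
S_{23} = (6 + 4)/2 = 10/2 = 5
A_{23} = (6 - 4)/2 = 2/2 = 1
Check: S + A = 5 + 1 = 6 = T_{23}.

(5, 1)


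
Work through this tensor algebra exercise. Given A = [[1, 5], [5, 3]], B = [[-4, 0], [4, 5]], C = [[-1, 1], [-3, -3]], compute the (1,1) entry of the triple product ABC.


(ABC)_{11} = sum_m (AB)_{1m} C_{m1}. First compute row 1 of AB.
(AB)_{11} = 1*-4 + 5*4 = 16
(AB)_{12} = 1*0 + 5*5 = 25
Now contract with column 1 of C:
(AB)_{11} * C_{11} = 16 * -1 = -16
(AB)_{12} * C_{21} = 25 * -3 = -75
(ABC)_{11} = -16 + -75 = -91

-91


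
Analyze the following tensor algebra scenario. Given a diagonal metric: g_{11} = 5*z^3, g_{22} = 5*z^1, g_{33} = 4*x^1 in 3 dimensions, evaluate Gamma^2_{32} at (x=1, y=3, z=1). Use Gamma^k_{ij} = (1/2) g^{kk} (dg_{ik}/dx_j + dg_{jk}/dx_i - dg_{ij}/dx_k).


For a diagonal metric, Gamma^k_{ij} = (1/2) g^{kk} (dg_{ik}/dx_j + dg_{jk}/dx_i - dg_{ij}/dx_k).
The metric is diagonal, so g_{ab} = 0 for a != b.
At the given point: g_{11} = 5, g_{22} = 5, g_{33} = 4
g^{22} = 1/5
dg_{32}/dx_2 = 0 (off-diagonal)
dg_{22}/dx_3 = dg_{22}/dx_3 = 5
dg_{32}/dx_2 = 0 (off-diagonal)
Numerator = 0 + 5 - 0 = 5
Gamma^2_{32} = 5 / (2 * 5) = 1/2

1/2


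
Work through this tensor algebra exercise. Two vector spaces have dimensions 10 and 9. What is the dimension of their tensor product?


The dimension of a tensor product is the product of dimensions.
dim(V) = 10, dim(W) = 9
dim(V (x) W) = 10 * 9 = 90

90


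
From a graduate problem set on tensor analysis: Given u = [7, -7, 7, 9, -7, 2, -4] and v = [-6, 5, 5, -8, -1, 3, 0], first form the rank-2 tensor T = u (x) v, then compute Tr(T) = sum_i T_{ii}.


The outer product gives T_{ij} = u_i v_j.
The trace (contraction) is Tr(T) = sum_i T_{ii} = sum_i u_i v_i.
Diagonal entries:
T_{11} = u_1 * v_1 = 7 * -6 = -42
T_{22} = u_2 * v_2 = -7 * 5 = -35
T_{33} = u_3 * v_3 = 7 * 5 = 35
T_{44} = u_4 * v_4 = 9 * -8 = -72
T_{55} = u_5 * v_5 = -7 * -1 = 7
T_{66} = u_6 * v_6 = 2 * 3 = 6
T_{77} = u_7 * v_7 = -4 * 0 = 0
Tr(T) = -42 + -35 + 35 + -72 + 7 + 6 + 0 = -101

-101


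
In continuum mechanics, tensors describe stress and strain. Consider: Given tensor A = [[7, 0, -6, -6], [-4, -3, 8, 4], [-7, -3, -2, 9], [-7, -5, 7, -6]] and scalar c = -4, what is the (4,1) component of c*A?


Scalar multiplication: (cA)_{ij} = c * A_{ij}.
c = -4
A_{41} = -7
(cA)_{41} = -4 * -7 = 28

28


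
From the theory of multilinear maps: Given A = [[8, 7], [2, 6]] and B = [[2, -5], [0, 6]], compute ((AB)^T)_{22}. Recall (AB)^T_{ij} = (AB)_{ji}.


(AB)^T_{ij} = (AB)_{ji} = sum_k A_{jk} B_{ki}.
For i=2, j=2 we need (AB)_{22}:
A_{21} * B_{12} = 2 * -5 = -10
A_{22} * B_{22} = 6 * 6 = 36
Sum = -10 + 36 = 26

26


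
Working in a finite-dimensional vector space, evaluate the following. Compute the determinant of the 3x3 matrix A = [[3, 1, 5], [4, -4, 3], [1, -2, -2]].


Expanding along the first row, det(A) = a11*M_11 - a12*M_12 + a13*M_13, where M_1j is the (1,j) minor.
Minor M_11 = -4*-2 - 3*-2 = 14
Minor M_12 = 4*-2 - 3*1 = -11
Minor M_13 = 4*-2 - -4*1 = -4
det = 3*(14) - 1*(-11) + 5*(-4)
    = 42 - -11 + -20
    = 33

33


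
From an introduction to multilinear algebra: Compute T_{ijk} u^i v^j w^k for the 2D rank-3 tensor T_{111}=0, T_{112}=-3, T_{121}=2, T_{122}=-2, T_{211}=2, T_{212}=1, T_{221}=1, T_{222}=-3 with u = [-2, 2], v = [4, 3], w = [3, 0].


S = sum over i,j,k of T_{ijk} u_i v_j w_k. Expanding all 8 terms:
T_{111}*u_1*v_1*w_1 = 0*-2*4*3 = 0  (running total: 0)
T_{112}*u_1*v_1*w_2 = -3*-2*4*0 = 0  (running total: 0)
T_{121}*u_1*v_2*w_1 = 2*-2*3*3 = -36  (running total: -36)
T_{122}*u_1*v_2*w_2 = -2*-2*3*0 = 0  (running total: -36)
T_{211}*u_2*v_1*w_1 = 2*2*4*3 = 48  (running total: 12)
T_{212}*u_2*v_1*w_2 = 1*2*4*0 = 0  (running total: 12)
T_{221}*u_2*v_2*w_1 = 1*2*3*3 = 18  (running total: 30)
T_{222}*u_2*v_2*w_2 = -3*2*3*0 = 0  (running total: 30)
S = 30

30


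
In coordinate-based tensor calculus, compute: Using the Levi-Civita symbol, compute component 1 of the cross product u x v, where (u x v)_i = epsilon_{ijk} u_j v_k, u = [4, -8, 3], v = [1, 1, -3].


(u x v)_1 = sum_{j,k} epsilon_{1jk} u_j v_k. Only permutations of (1,2,3) contribute; the two non-zero terms are:
eps_{123} u_2 v_3 = 1 * -8 * -3 = 24
eps_{132} u_3 v_2 = -1 * 3 * 1 = -3
(u x v)_1 = 21

21


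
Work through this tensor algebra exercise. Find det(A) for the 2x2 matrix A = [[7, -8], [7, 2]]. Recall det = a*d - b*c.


For a 2x2 matrix [[a, b], [c, d]], det = a*d - b*c.
a = 7, b = -8, c = 7, d = 2
a*d = 7 * 2 = 14
b*c = -8 * 7 = -56
det = 14 - -56 = 70

70


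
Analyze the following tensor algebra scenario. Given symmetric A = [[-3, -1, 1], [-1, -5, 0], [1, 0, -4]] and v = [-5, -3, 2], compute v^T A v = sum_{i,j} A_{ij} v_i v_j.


First compute Av:
(Av)_1 = -3*-5 + -1*-3 + 1*2 = 20
(Av)_2 = -1*-5 + -5*-3 + 0*2 = 20
(Av)_3 = 1*-5 + 0*-3 + -4*2 = -13
Av = [20, 20, -13]
Then v^T (Av) = -5*20 + -3*20 + 2*-13
= -100 + -60 + -26 = -186

-186


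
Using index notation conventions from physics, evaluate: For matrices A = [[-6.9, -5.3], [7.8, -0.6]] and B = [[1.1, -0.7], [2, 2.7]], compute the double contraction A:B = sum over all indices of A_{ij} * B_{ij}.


A:B = sum over all i,j of A_{ij} * B_{ij}.
Row 1: -6.9*1.1=-7.59, -5.3*-0.7=3.71 => row sum = -3.88
Row 2: 7.8*2=15.6, -0.6*2.7=-1.62 => row sum = 13.98
Total = -3.88 + 13.98 = 10.1

10.1


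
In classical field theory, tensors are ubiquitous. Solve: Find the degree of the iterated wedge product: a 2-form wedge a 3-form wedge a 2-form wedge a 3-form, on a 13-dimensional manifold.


The degree of a wedge product is the sum of the degrees of the individual forms.
Degrees: 2, 3, 2, 3
Total degree = 2 + 3 + 2 + 3 = 10

10


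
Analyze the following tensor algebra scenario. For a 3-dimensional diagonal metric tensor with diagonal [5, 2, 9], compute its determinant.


For a diagonal metric, the determinant is the product of diagonal entries.
Diagonal entries: 5, 2, 9
det(g) = 5 * 2 * 9 = 90

90


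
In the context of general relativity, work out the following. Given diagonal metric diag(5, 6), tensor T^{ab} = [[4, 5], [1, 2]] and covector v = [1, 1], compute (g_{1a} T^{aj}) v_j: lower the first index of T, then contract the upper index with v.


Step 1: lower the first index. For a diagonal metric, g_{ia} T^{aj} = g_{ii} T^{ij} (no sum on i).
g_{11} = 5
S_1{}^1 = 5 * T^{11} = 5 * 4 = 20
S_1{}^2 = 5 * T^{12} = 5 * 5 = 25
Step 2: contract S_1{}^j with v_j.
S_1{}^1 * v_1 = 20 * 1 = 20
S_1{}^2 * v_2 = 25 * 1 = 25
Result = 20 + 25 = 45

45


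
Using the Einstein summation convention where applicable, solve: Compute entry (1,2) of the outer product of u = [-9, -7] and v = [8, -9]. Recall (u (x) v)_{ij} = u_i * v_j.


The outer product entry T_{ij} = u_i * v_j.
We need i=1, j=2.
u_1 = -9, v_2 = -9
T_{1,2} = -9 * -9 = 81

81


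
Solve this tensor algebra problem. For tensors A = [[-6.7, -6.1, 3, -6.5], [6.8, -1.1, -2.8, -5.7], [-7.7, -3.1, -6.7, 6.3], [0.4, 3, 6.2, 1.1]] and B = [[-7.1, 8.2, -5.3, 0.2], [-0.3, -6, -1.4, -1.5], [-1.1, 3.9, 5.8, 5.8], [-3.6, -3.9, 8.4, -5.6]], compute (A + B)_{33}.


Tensor addition is component-wise: (A + B)_{ij} = A_{ij} + B_{ij}.
A_{33} = -6.7
B_{33} = 5.8
(A + B)_{33} = -6.7 + 5.8 = -0.9

-0.9


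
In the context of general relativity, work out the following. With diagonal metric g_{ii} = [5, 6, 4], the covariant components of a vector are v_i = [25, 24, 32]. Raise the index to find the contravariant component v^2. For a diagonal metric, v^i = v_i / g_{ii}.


To raise an index with a diagonal metric: v^i = v_i / g_{ii}.
For index 2: v_2 = 24, g_{22} = 6
v^2 = 24 / 6 = 4

4


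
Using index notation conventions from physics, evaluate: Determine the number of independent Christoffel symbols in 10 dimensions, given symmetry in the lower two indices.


Christoffel symbols Gamma^k_{ij} are symmetric in i,j, so there are d * d(d+1)/2 independent symbols.
d = 10
d(d+1)/2 = 10 * 11 / 2 = 55
Total = 10 * 55 = 550

550


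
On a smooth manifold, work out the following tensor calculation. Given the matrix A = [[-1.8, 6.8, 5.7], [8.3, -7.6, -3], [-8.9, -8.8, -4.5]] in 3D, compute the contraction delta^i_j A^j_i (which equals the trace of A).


The contraction (trace) of a rank-2 tensor is the sum of its diagonal elements.
Diagonal entries: A[1,1] = -1.8, A[2,2] = -7.6, A[3,3] = -4.5
Tr(A) = -1.8 + -7.6 + -4.5 = -13.9

-13.9


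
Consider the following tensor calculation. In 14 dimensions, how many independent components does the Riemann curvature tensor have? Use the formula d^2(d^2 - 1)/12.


The Riemann tensor in d dimensions has d^2(d^2 - 1)/12 independent components.
d = 14, so d^2 = 196
d^2 - 1 = 195
d^2(d^2 - 1) = 196 * 195 = 38220
Divide by 12: 38220 / 12 = 3185

3185


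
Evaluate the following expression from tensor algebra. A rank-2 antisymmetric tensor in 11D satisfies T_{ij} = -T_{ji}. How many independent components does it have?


An antisymmetric rank-2 tensor satisfies A_{ij} = -A_{ji}, so diagonal entries are zero.
The independent components are the upper-triangular entries: C(n, 2) = n(n-1)/2.
n = 11
C(11, 2) = 11 * 10 / 2 = 110 / 2 = 55

55


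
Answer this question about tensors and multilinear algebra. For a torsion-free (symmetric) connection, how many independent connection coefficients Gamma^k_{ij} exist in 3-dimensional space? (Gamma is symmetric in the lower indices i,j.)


Christoffel symbols Gamma^k_{ij} are symmetric in i,j, so there are d * d(d+1)/2 independent symbols.
d = 3
d(d+1)/2 = 3 * 4 / 2 = 6
Total = 3 * 6 = 18

18


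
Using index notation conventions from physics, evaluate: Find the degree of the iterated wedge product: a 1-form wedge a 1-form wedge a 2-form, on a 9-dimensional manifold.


The degree of a wedge product is the sum of the degrees of the individual forms.
Degrees: 1, 1, 2
Total degree = 1 + 1 + 2 = 4

4


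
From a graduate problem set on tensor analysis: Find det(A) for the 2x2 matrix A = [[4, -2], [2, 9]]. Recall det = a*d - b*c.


For a 2x2 matrix [[a, b], [c, d]], det = a*d - b*c.
a = 4, b = -2, c = 2, d = 9
a*d = 4 * 9 = 36
b*c = -2 * 2 = -4
det = 36 - -4 = 40

40


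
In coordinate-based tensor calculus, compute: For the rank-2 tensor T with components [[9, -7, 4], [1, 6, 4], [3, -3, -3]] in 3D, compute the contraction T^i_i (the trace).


The contraction (trace) of a rank-2 tensor is the sum of its diagonal elements.
Diagonal entries: A[1,1] = 9, A[2,2] = 6, A[3,3] = -3
Tr(A) = 9 + 6 + -3 = 12

12


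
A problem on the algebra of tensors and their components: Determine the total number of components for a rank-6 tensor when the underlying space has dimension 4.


The number of components of a rank-r tensor in d dimensions is d^r.
Here d = 4 and r = 6.
4^6 = 4096

4096


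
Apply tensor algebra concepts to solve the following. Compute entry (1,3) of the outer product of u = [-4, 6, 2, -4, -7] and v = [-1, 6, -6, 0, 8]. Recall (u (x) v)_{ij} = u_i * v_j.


The outer product entry T_{ij} = u_i * v_j.
We need i=1, j=3.
u_1 = -4, v_3 = -6
T_{1,3} = -4 * -6 = 24

24


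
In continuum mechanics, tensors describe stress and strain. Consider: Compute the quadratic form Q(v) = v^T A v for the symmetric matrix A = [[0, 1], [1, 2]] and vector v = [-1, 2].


First compute Av:
(Av)_1 = 0*-1 + 1*2 = 2
(Av)_2 = 1*-1 + 2*2 = 3
Av = [2, 3]
Then v^T (Av) = -1*2 + 2*3
= -2 + 6 = 4

4


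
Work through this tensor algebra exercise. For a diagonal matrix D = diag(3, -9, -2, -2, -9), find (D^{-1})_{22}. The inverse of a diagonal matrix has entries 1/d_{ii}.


For a diagonal matrix, the inverse has entries (D^{-1})_{ii} = 1/d_{ii}.
The diagonal entries are: d_{11} = 3, d_{22} = -9, d_{33} = -2, d_{44} = -2, d_{55} = -9
We need (D^{-1})_{22} = 1/d_{22} = 1/-9 = -1/9

-1/9


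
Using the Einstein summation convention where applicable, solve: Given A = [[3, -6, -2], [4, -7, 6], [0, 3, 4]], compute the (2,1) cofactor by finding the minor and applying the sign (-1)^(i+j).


To find cofactor C_{21}, delete row 2 and column 1.
The resulting 2x2 submatrix is: [[-6, -2], [3, 4]]
Minor M_{21} = -6*4 - -2*3
  = -24 - -6 = -18
Sign = (-1)^(2+1) = (-1)^3 = -1
Cofactor C_{21} = -1 * -18 = 18

18


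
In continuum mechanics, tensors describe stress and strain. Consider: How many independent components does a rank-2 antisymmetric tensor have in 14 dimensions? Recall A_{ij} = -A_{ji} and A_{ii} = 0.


An antisymmetric rank-2 tensor satisfies A_{ij} = -A_{ji}, so diagonal entries are zero.
The independent components are the upper-triangular entries: C(n, 2) = n(n-1)/2.
n = 14
C(14, 2) = 14 * 13 / 2 = 182 / 2 = 91

91


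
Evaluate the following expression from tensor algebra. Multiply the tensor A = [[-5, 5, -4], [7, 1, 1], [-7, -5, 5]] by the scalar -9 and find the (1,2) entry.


Scalar multiplication: (cA)_{ij} = c * A_{ij}.
c = -9
A_{12} = 5
(cA)_{12} = -9 * 5 = -45

-45


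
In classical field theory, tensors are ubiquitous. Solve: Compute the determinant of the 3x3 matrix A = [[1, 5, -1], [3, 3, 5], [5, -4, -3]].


Expanding along the first row, det(A) = a11*M_11 - a12*M_12 + a13*M_13, where M_1j is the (1,j) minor.
Minor M_11 = 3*-3 - 5*-4 = 11
Minor M_12 = 3*-3 - 5*5 = -34
Minor M_13 = 3*-4 - 3*5 = -27
det = 1*(11) - 5*(-34) + -1*(-27)
    = 11 - -170 + 27
    = 208

208


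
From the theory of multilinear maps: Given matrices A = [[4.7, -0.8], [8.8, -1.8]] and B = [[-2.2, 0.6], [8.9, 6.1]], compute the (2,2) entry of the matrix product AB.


(AB)_{ij} = sum_k A_{ik} B_{kj}.
For i=2, j=2:
A_{21} * B_{12} = 8.8 * 0.6 = 5.28
A_{22} * B_{22} = -1.8 * 6.1 = -10.98
Sum = 5.28 + -10.98 = -5.7

-5.7


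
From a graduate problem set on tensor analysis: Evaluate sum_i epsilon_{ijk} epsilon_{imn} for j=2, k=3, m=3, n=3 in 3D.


Using the identity: epsilon_{ijk} epsilon_{imn} = delta_{jm} delta_{kn} - delta_{jn} delta_{km}.
delta_{23} = 0
delta_{33} = 1
delta_{23} = 0
delta_{33} = 1
Result = 0 * 1 - 0 * 1 = 0 - 0 = 0

0


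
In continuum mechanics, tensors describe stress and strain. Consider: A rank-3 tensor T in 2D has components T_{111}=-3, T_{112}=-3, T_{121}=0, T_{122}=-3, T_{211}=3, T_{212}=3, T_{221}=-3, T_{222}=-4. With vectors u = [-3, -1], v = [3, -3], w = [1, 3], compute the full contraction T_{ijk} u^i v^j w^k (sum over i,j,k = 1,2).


S = sum over i,j,k of T_{ijk} u_i v_j w_k. Expanding all 8 terms:
T_{111}*u_1*v_1*w_1 = -3*-3*3*1 = 27  (running total: 27)
T_{112}*u_1*v_1*w_2 = -3*-3*3*3 = 81  (running total: 108)
T_{121}*u_1*v_2*w_1 = 0*-3*-3*1 = 0  (running total: 108)
T_{122}*u_1*v_2*w_2 = -3*-3*-3*3 = -81  (running total: 27)
T_{211}*u_2*v_1*w_1 = 3*-1*3*1 = -9  (running total: 18)
T_{212}*u_2*v_1*w_2 = 3*-1*3*3 = -27  (running total: -9)
T_{221}*u_2*v_2*w_1 = -3*-1*-3*1 = -9  (running total: -18)
T_{222}*u_2*v_2*w_2 = -4*-1*-3*3 = -36  (running total: -54)
S = -54

-54


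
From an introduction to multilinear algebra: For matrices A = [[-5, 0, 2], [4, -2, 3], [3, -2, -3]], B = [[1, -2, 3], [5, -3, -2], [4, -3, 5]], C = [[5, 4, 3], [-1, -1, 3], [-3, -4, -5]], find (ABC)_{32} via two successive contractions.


(ABC)_{32} = sum_m (AB)_{3m} C_{m2}. First compute row 3 of AB.
(AB)_{31} = 3*1 + -2*5 + -3*4 = -19
(AB)_{32} = 3*-2 + -2*-3 + -3*-3 = 9
(AB)_{33} = 3*3 + -2*-2 + -3*5 = -2
Now contract with column 2 of C:
(AB)_{31} * C_{12} = -19 * 4 = -76
(AB)_{32} * C_{22} = 9 * -1 = -9
(AB)_{33} * C_{32} = -2 * -4 = 8
(ABC)_{32} = -76 + -9 + 8 = -77

-77


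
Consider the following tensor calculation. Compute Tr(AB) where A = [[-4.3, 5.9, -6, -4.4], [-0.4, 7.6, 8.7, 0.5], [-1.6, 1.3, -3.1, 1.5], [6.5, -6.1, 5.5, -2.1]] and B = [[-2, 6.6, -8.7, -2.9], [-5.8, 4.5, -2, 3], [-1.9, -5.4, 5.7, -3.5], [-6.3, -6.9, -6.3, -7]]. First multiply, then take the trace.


Tr(AB) = sum_i (AB)_{ii} where (AB)_{ii} = sum_k A_{ik} B_{ki}.
(AB)_{11} = -4.3*-2 + 5.9*-5.8 + -6*-1.9 + -4.4*-6.3 = 13.5
(AB)_{22} = -0.4*6.6 + 7.6*4.5 + 8.7*-5.4 + 0.5*-6.9 = -18.87
(AB)_{33} = -1.6*-8.7 + 1.3*-2 + -3.1*5.7 + 1.5*-6.3 = -15.8
(AB)_{44} = 6.5*-2.9 + -6.1*3 + 5.5*-3.5 + -2.1*-7 = -41.7
Tr(AB) = 13.5 + -18.87 + -15.8 + -41.7 = -62.87

-62.87


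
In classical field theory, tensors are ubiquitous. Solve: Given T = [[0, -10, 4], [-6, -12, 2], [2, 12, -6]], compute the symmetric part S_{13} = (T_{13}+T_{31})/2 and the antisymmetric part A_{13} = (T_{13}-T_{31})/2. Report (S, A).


T_{13} = 4
T_{31} = 2
S_{13} = (4 + 2)/2 = 6/2 = 3
A_{13} = (4 - 2)/2 = 2/2 = 1
Check: S + A = 3 + 1 = 4 = T_{13}.

(3, 1)


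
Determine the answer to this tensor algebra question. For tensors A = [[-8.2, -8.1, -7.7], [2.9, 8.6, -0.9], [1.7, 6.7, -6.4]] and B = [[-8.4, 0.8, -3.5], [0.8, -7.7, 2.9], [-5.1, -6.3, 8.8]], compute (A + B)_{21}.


Tensor addition is component-wise: (A + B)_{ij} = A_{ij} + B_{ij}.
A_{21} = 2.9
B_{21} = 0.8
(A + B)_{21} = 2.9 + 0.8 = 3.7

3.7


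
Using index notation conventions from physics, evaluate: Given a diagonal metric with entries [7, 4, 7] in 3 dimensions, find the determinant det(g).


For a diagonal metric, the determinant is the product of diagonal entries.
Diagonal entries: 7, 4, 7
det(g) = 7 * 4 * 7 = 196

196


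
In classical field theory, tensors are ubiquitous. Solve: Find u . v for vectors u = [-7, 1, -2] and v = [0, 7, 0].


The inner product u . v = sum of u_i * v_i.
Term-by-term: -7 * 0, 1 * 7, -2 * 0
Products: 0, 7, 0
Sum = 0 + 7 + 0 = 7

7


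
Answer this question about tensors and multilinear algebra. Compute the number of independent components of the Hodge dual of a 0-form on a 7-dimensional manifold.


The Hodge dual of a p-form on an n-dimensional manifold is an (n-p)-form.
n = 7, p = 0, so dual degree = 7 - 0 = 7
The number of components is C(n, n-p) = C(7, 7) = 1

1


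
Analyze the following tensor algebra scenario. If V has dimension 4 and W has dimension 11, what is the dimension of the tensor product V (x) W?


The dimension of a tensor product is the product of dimensions.
dim(V) = 4, dim(W) = 11
dim(V (x) W) = 4 * 11 = 44

44


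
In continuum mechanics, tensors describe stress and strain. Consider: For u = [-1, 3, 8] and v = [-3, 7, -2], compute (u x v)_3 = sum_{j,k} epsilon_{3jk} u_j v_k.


(u x v)_3 = sum_{j,k} epsilon_{3jk} u_j v_k. Only permutations of (1,2,3) contribute; the two non-zero terms are:
eps_{312} u_1 v_2 = 1 * -1 * 7 = -7
eps_{321} u_2 v_1 = -1 * 3 * -3 = 9
(u x v)_3 = 2

2


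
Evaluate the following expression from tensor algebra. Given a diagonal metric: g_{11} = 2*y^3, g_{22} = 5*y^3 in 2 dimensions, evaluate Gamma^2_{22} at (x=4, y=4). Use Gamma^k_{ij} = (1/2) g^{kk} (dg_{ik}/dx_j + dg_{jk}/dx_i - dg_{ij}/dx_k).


For a diagonal metric, Gamma^k_{ij} = (1/2) g^{kk} (dg_{ik}/dx_j + dg_{jk}/dx_i - dg_{ij}/dx_k).
The metric is diagonal, so g_{ab} = 0 for a != b.
At the given point: g_{11} = 128, g_{22} = 320
g^{22} = 1/320
dg_{22}/dx_2 = dg_{22}/dx_2 = 240
dg_{22}/dx_2 = dg_{22}/dx_2 = 240
dg_{22}/dx_2 = dg_{22}/dx_2 = 240
Numerator = 240 + 240 - 240 = 240
Gamma^2_{22} = 240 / (2 * 320) = 3/8

3/8


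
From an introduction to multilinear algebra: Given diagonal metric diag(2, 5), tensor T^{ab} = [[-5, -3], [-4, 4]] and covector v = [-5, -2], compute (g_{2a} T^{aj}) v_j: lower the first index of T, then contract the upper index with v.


Step 1: lower the first index. For a diagonal metric, g_{ia} T^{aj} = g_{ii} T^{ij} (no sum on i).
g_{22} = 5
S_2{}^1 = 5 * T^{21} = 5 * -4 = -20
S_2{}^2 = 5 * T^{22} = 5 * 4 = 20
Step 2: contract S_2{}^j with v_j.
S_2{}^1 * v_1 = -20 * -5 = 100
S_2{}^2 * v_2 = 20 * -2 = -40
Result = 100 + -40 = 60

60


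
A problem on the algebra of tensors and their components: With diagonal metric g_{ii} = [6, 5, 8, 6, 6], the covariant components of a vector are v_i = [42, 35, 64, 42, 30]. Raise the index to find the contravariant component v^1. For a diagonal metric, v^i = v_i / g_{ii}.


To raise an index with a diagonal metric: v^i = v_i / g_{ii}.
For index 1: v_1 = 42, g_{11} = 6
v^1 = 42 / 6 = 7

7


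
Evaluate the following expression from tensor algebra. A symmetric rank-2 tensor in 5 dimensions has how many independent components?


A symmetric rank-2 tensor in d dimensions has d(d+1)/2 independent components.
d = 5
d(d+1)/2 = 5 * 6 / 2 = 30 / 2 = 15

15


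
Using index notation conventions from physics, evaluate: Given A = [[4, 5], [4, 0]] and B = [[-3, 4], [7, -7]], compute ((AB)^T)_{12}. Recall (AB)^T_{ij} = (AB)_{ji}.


(AB)^T_{ij} = (AB)_{ji} = sum_k A_{jk} B_{ki}.
For i=1, j=2 we need (AB)_{21}:
A_{21} * B_{11} = 4 * -3 = -12
A_{22} * B_{21} = 0 * 7 = 0
Sum = -12 + 0 = -12

-12


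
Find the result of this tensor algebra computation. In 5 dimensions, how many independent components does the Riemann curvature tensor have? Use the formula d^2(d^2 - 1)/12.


The Riemann tensor in d dimensions has d^2(d^2 - 1)/12 independent components.
d = 5, so d^2 = 25
d^2 - 1 = 24
d^2(d^2 - 1) = 25 * 24 = 600
Divide by 12: 600 / 12 = 50

50


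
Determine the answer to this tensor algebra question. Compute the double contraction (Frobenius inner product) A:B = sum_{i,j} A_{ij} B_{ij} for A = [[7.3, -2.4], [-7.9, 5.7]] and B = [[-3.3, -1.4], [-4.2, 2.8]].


A:B = sum over all i,j of A_{ij} * B_{ij}.
Row 1: 7.3*-3.3=-24.09, -2.4*-1.4=3.36 => row sum = -20.73
Row 2: -7.9*-4.2=33.18, 5.7*2.8=15.96 => row sum = 49.14
Total = -20.73 + 49.14 = 28.41

28.41


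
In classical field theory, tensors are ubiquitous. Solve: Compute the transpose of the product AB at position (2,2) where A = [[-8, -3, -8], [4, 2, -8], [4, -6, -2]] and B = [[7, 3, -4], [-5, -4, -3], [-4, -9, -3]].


(AB)^T_{ij} = (AB)_{ji} = sum_k A_{jk} B_{ki}.
For i=2, j=2 we need (AB)_{22}:
A_{21} * B_{12} = 4 * 3 = 12
A_{22} * B_{22} = 2 * -4 = -8
A_{23} * B_{32} = -8 * -9 = 72
Sum = 12 + -8 + 72 = 76

76


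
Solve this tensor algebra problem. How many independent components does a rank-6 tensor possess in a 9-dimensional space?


The number of components of a rank-r tensor in d dimensions is d^r.
Here d = 9 and r = 6.
9^6 = 531441

531441


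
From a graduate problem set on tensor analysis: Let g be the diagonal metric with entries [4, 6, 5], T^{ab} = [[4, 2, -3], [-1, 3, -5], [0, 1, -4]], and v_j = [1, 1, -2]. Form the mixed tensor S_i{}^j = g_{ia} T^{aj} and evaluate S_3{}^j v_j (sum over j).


Step 1: lower the first index. For a diagonal metric, g_{ia} T^{aj} = g_{ii} T^{ij} (no sum on i).
g_{33} = 5
S_3{}^1 = 5 * T^{31} = 5 * 0 = 0
S_3{}^2 = 5 * T^{32} = 5 * 1 = 5
S_3{}^3 = 5 * T^{33} = 5 * -4 = -20
Step 2: contract S_3{}^j with v_j.
S_3{}^1 * v_1 = 0 * 1 = 0
S_3{}^2 * v_2 = 5 * 1 = 5
S_3{}^3 * v_3 = -20 * -2 = 40
Result = 0 + 5 + 40 = 45

45


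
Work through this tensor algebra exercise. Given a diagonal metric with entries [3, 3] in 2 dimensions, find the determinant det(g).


For a diagonal metric, the determinant is the product of diagonal entries.
Diagonal entries: 3, 3
det(g) = 3 * 3 = 9

9


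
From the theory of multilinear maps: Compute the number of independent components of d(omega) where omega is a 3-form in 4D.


The exterior derivative of a p-form is a (p+1)-form.
Its number of independent components is C(n, p+1).
n = 4, p+1 = 4
C(4, 4) = 1

1


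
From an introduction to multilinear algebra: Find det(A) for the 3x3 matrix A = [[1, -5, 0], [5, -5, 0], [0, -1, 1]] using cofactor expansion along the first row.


Expanding along the first row, det(A) = a11*M_11 - a12*M_12 + a13*M_13, where M_1j is the (1,j) minor.
Minor M_11 = -5*1 - 0*-1 = -5
Minor M_12 = 5*1 - 0*0 = 5
Minor M_13 = 5*-1 - -5*0 = -5
det = 1*(-5) - -5*(5) + 0*(-5)
    = -5 - -25 + 0
    = 20

20


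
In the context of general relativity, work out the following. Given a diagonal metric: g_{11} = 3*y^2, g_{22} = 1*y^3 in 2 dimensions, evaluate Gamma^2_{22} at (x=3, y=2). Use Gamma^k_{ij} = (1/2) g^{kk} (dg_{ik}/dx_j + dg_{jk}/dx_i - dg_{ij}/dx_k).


For a diagonal metric, Gamma^k_{ij} = (1/2) g^{kk} (dg_{ik}/dx_j + dg_{jk}/dx_i - dg_{ij}/dx_k).
The metric is diagonal, so g_{ab} = 0 for a != b.
At the given point: g_{11} = 12, g_{22} = 8
g^{22} = 1/8
dg_{22}/dx_2 = dg_{22}/dx_2 = 12
dg_{22}/dx_2 = dg_{22}/dx_2 = 12
dg_{22}/dx_2 = dg_{22}/dx_2 = 12
Numerator = 12 + 12 - 12 = 12
Gamma^2_{22} = 12 / (2 * 8) = 3/4

3/4


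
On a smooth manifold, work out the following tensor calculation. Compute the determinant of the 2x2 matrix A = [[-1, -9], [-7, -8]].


For a 2x2 matrix [[a, b], [c, d]], det = a*d - b*c.
a = -1, b = -9, c = -7, d = -8
a*d = -1 * -8 = 8
b*c = -9 * -7 = 63
det = 8 - 63 = -55

-55


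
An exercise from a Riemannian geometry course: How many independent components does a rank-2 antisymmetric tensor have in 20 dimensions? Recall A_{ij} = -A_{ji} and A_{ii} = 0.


An antisymmetric rank-2 tensor satisfies A_{ij} = -A_{ji}, so diagonal entries are zero.
The independent components are the upper-triangular entries: C(n, 2) = n(n-1)/2.
n = 20
C(20, 2) = 20 * 19 / 2 = 380 / 2 = 190

190


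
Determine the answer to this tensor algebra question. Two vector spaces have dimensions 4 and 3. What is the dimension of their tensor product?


The dimension of a tensor product is the product of dimensions.
dim(V) = 4, dim(W) = 3
dim(V (x) W) = 4 * 3 = 12

12


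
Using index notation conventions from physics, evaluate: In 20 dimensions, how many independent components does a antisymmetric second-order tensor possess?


A antisymmetric rank-2 tensor in d dimensions has d(d-1)/2 independent components.
d = 20
d(d-1)/2 = 20 * 19 / 2 = 380 / 2 = 190

190


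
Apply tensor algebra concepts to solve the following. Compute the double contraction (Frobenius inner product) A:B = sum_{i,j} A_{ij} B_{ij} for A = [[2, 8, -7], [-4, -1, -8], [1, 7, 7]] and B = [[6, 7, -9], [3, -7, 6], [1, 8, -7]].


A:B = sum over all i,j of A_{ij} * B_{ij}.
Row 1: 2*6=12, 8*7=56, -7*-9=63 => row sum = 131
Row 2: -4*3=-12, -1*-7=7, -8*6=-48 => row sum = -53
Row 3: 1*1=1, 7*8=56, 7*-7=-49 => row sum = 8
Total = 131 + -53 + 8 = 86

86


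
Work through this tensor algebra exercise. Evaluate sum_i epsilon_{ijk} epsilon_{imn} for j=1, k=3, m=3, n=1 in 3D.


Using the identity: epsilon_{ijk} epsilon_{imn} = delta_{jm} delta_{kn} - delta_{jn} delta_{km}.
delta_{13} = 0
delta_{31} = 0
delta_{11} = 1
delta_{33} = 1
Result = 0 * 0 - 1 * 1 = 0 - 1 = -1

-1


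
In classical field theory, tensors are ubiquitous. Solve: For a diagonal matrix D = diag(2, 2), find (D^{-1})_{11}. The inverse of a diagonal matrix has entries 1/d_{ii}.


For a diagonal matrix, the inverse has entries (D^{-1})_{ii} = 1/d_{ii}.
The diagonal entries are: d_{11} = 2, d_{22} = 2
We need (D^{-1})_{11} = 1/d_{11} = 1/2 = 1/2

1/2


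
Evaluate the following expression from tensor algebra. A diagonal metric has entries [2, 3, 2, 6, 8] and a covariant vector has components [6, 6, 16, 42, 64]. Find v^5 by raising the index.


To raise an index with a diagonal metric: v^i = v_i / g_{ii}.
For index 5: v_5 = 64, g_{55} = 8
v^5 = 64 / 8 = 8

8


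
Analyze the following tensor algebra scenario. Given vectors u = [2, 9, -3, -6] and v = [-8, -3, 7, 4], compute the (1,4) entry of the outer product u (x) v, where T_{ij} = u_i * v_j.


The outer product entry T_{ij} = u_i * v_j.
We need i=1, j=4.
u_1 = 2, v_4 = 4
T_{1,4} = 2 * 4 = 8

8


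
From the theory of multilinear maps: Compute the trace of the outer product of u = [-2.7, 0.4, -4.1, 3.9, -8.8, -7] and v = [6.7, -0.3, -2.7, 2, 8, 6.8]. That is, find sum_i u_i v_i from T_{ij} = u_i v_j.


The outer product gives T_{ij} = u_i v_j.
The trace (contraction) is Tr(T) = sum_i T_{ii} = sum_i u_i v_i.
Diagonal entries:
T_{11} = u_1 * v_1 = -2.7 * 6.7 = -18.09
T_{22} = u_2 * v_2 = 0.4 * -0.3 = -0.12
T_{33} = u_3 * v_3 = -4.1 * -2.7 = 11.07
T_{44} = u_4 * v_4 = 3.9 * 2 = 7.8
T_{55} = u_5 * v_5 = -8.8 * 8 = -70.4
T_{66} = u_6 * v_6 = -7 * 6.8 = -47.6
Tr(T) = -18.09 + -0.12 + 11.07 + 7.8 + -70.4 + -47.6 = -117.34

-117.34


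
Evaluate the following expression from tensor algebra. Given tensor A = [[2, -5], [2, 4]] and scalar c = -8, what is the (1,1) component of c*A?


Scalar multiplication: (cA)_{ij} = c * A_{ij}.
c = -8
A_{11} = 2
(cA)_{11} = -8 * 2 = -16

-16


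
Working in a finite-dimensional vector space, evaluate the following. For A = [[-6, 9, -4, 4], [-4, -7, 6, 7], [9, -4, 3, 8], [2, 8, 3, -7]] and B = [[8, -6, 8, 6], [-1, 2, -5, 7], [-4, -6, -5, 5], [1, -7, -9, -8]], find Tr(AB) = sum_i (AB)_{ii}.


Tr(AB) = sum_i (AB)_{ii} where (AB)_{ii} = sum_k A_{ik} B_{ki}.
(AB)_{11} = -6*8 + 9*-1 + -4*-4 + 4*1 = -37
(AB)_{22} = -4*-6 + -7*2 + 6*-6 + 7*-7 = -75
(AB)_{33} = 9*8 + -4*-5 + 3*-5 + 8*-9 = 5
(AB)_{44} = 2*6 + 8*7 + 3*5 + -7*-8 = 139
Tr(AB) = -37 + -75 + 5 + 139 = 32

32


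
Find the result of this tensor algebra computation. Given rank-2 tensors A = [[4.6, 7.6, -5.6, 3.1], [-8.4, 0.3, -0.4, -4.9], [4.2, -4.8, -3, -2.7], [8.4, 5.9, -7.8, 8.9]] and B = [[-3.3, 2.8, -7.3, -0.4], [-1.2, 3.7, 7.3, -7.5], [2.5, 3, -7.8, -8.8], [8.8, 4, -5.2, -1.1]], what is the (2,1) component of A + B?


Tensor addition is component-wise: (A + B)_{ij} = A_{ij} + B_{ij}.
A_{21} = -8.4
B_{21} = -1.2
(A + B)_{21} = -8.4 + -1.2 = -9.6

-9.6


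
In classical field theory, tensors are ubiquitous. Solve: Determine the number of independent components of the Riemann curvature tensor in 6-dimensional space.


The Riemann tensor in d dimensions has d^2(d^2 - 1)/12 independent components.
d = 6, so d^2 = 36
d^2 - 1 = 35
d^2(d^2 - 1) = 36 * 35 = 1260
Divide by 12: 1260 / 12 = 105

105


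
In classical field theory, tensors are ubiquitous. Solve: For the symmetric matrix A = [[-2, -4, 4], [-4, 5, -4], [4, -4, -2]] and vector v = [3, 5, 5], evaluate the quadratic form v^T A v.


First compute Av:
(Av)_1 = -2*3 + -4*5 + 4*5 = -6
(Av)_2 = -4*3 + 5*5 + -4*5 = -7
(Av)_3 = 4*3 + -4*5 + -2*5 = -18
Av = [-6, -7, -18]
Then v^T (Av) = 3*-6 + 5*-7 + 5*-18
= -18 + -35 + -90 = -143

-143


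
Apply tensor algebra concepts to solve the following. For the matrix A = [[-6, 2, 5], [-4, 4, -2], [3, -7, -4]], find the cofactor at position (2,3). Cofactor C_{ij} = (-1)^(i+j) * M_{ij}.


To find cofactor C_{23}, delete row 2 and column 3.
The resulting 2x2 submatrix is: [[-6, 2], [3, -7]]
Minor M_{23} = -6*-7 - 2*3
  = 42 - 6 = 36
Sign = (-1)^(2+3) = (-1)^5 = -1
Cofactor C_{23} = -1 * 36 = -36

-36


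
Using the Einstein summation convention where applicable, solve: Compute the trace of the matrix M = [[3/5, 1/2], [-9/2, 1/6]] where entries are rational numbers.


The trace is the sum of diagonal entries.
Diagonal: M[1,1] = 3/5, M[2,2] = 1/6
Tr(M) = 3/5 + 1/6
Computing step by step:
After adding M[1,1]: 3/5
After adding M[2,2]: 23/30
Tr(M) = 23/30

23/30
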